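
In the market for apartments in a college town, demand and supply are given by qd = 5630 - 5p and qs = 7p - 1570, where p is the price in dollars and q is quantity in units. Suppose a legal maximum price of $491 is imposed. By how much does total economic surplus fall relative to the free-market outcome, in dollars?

99800.4

Setting quantity demanded equal to quantity supplied, 5630 - 5p = 7p - 1570, gives p* = 600 and q* = 2630.
Since 491 < 600, the ceiling is binding.
At p = 491: qd = 5630 - 5·491 = 3175 and qs = 7·491 - 1570 = 1867.
Quantity traded falls to 1867. At q = 1867 the demand price is (5630 - 1867)/5 = 752.6 and the supply price is (1570 + 1867)/7 = 491.
Deadweight loss = ½ · (752.6 - 491) · (2630 - 1867) = ½ · 261.6 · 763 = 99800.4.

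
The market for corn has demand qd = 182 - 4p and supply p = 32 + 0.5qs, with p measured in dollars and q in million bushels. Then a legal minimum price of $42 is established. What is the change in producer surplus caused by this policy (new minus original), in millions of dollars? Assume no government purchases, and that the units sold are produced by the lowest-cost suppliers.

Rearranging supply gives qs = 2p - 64. Setting quantity demanded equal to quantity supplied, 182 - 4p = 2p - 64, gives p* = 41 and q* = 18.
Since 42 > 41, the floor is binding.
At p = 42: qd = 182 - 4·42 = 14 and qs = 2·42 - 64 = 20.
Producer surplus without the control is ½ · (41 - 32) · 18 = 81.
With the floor, 14 units are sold at 42. The supply price at q = 14 is 39, so PS = ½ · [(42 - 32) + (42 - 39)] · 14 = 91.
Change in producer surplus = 91 - 81 = 10.

10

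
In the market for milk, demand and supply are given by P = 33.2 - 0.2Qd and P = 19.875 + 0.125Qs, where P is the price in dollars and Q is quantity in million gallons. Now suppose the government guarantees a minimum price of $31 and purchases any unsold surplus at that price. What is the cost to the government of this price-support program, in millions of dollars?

2418

Rearranging demand gives Qd = 166 - 5P; rearranging supply gives Qs = 8P - 159. Equilibrium: 166 - 5P = 8P - 159, so 325 = 13P and P* = 25, Q* = 41.
Since 31 > 25, the floor is binding.
At P = 31: Qd = 166 - 5·31 = 11 and Qs = 8·31 - 159 = 89.
Surplus = Qs - Qd = 78.
Government expenditure = surplus × support price = 78 × 31 = 2418.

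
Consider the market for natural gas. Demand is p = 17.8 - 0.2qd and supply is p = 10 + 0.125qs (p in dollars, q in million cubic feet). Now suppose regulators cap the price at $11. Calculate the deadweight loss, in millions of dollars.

41.6

Rearranging demand gives qd = 89 - 5p; rearranging supply gives qs = 8p - 80. Without the control the market clears where 89 - 5p = 8p - 80, i.e. p* = 13 and q* = 24.
The ceiling of 11 is below the equilibrium price 13, so it binds.
At p = 11: qd = 89 - 5·11 = 34 and qs = 8·11 - 80 = 8.
Quantity traded falls to 8. At q = 8 the demand price is (89 - 8)/5 = 16.2 and the supply price is (80 + 8)/8 = 11.
Deadweight loss = ½ · (16.2 - 11) · (24 - 8) = ½ · 5.2 · 16 = 41.6.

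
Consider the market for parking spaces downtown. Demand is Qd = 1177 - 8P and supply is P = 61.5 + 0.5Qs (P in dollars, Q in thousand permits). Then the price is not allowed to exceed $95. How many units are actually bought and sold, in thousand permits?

Rearranging supply gives Qs = 2P - 123. In a free market, 1177 - 8P = 2P - 123 gives the equilibrium P* = 130, Q* = 137.
Because the ceiling (95) lies below the market-clearing price, it is binding.
At P = 95: Qd = 1177 - 8·95 = 417 and Qs = 2·95 - 123 = 67.
The quantity actually transacted is the short side, supply: 67.

67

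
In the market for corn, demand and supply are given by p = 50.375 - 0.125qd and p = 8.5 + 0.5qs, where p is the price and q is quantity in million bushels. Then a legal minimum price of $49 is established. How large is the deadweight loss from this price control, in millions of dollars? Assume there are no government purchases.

980

Rearranging demand gives qd = 403 - 8p; rearranging supply gives qs = 2p - 17. In a free market, 403 - 8p = 2p - 17 gives the equilibrium p* = 42, q* = 67.
Since 49 > 42, the floor is binding.
At p = 49: qd = 403 - 8·49 = 11 and qs = 2·49 - 17 = 81.
Quantity traded falls to 11. At q = 11 the demand price is (403 - 11)/8 = 49 and the supply price is (17 + 11)/2 = 14.
Deadweight loss = ½ · (49 - 14) · (67 - 11) = ½ · 35 · 56 = 980.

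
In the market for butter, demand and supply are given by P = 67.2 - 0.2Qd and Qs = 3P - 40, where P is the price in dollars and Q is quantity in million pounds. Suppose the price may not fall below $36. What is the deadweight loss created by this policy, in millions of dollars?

Rearranging demand gives Qd = 336 - 5P. Equilibrium: 336 - 5P = 3P - 40, so 376 = 8P and P* = 47, Q* = 101.
The floor of 36 is below the equilibrium price 47, so it is not binding; the market clears at P* = 47, Q* = 101.
Since the control does not bind, no trades are prevented and deadweight loss is zero.

0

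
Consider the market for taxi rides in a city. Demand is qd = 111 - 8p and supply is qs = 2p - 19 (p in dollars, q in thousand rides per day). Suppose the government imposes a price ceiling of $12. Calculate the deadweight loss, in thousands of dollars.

Without the control the market clears where 111 - 8p = 2p - 19, i.e. p* = 13 and q* = 7.
The ceiling of 12 is below the equilibrium price 13, so it binds.
At p = 12: qd = 111 - 8·12 = 15 and qs = 2·12 - 19 = 5.
Quantity traded falls to 5. At q = 5 the demand price is (111 - 5)/8 = 13.25 and the supply price is (19 + 5)/2 = 12.
Deadweight loss = ½ · (13.25 - 12) · (7 - 5) = ½ · 1.25 · 2 = 1.25.

1.25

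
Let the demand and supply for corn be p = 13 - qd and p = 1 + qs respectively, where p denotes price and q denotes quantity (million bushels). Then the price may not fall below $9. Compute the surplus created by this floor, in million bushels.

Rearranging demand gives qd = 13 - p; rearranging supply gives qs = p - 1. Equilibrium: 13 - p = p - 1, so 14 = 2p and p* = 7, q* = 6.
Because the floor (9) lies above the market-clearing price, it is binding.
At p = 9: qd = 13 - 9 = 4 and qs = 9 - 1 = 8.
Surplus = qs - qd = 8 - 4 = 4.

4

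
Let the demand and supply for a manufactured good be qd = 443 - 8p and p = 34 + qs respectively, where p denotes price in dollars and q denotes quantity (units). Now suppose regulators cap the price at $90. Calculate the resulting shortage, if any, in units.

0

Rearranging supply gives qs = p - 34. In a free market, 443 - 8p = p - 34 gives the equilibrium p* = 53, q* = 19.
Since 90 is above p* = 53, the ceiling does not bind and the free-market outcome prevails.
Since the control does not bind, there is no shortage.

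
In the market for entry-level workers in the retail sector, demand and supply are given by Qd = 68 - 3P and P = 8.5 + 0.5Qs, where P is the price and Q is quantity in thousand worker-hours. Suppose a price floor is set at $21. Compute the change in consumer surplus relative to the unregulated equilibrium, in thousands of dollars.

-44

Rearranging supply gives Qs = 2P - 17. In a free market, 68 - 3P = 2P - 17 gives the equilibrium P* = 17, Q* = 17.
Since 21 > 17, the floor is binding.
At P = 21: Qd = 68 - 3·21 = 5 and Qs = 2·21 - 17 = 25.
Consumer surplus without the control is ½ · (68/3 - 17) · 17 = 289/6.
With the floor, consumers buy 5 units at 21, so CS = ½ · (68/3 - 21) · 5 = 25/6.
Change in consumer surplus = 25/6 - 289/6 = -44.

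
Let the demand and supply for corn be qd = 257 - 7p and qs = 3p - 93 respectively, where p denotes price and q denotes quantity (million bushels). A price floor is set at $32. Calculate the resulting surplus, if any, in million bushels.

Without the control the market clears where 257 - 7p = 3p - 93, i.e. p* = 35 and q* = 12.
Since 32 is below p* = 35, the floor does not bind and the free-market outcome prevails.
Since the control does not bind, there is no surplus.

0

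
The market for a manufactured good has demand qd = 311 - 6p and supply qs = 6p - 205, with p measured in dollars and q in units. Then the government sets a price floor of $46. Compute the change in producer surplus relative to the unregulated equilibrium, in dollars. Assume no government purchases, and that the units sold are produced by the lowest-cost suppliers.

78

Without the control the market clears where 311 - 6p = 6p - 205, i.e. p* = 43 and q* = 53.
The floor of 46 is above the equilibrium price 43, so it binds.
At p = 46: qd = 311 - 6·46 = 35 and qs = 6·46 - 205 = 71.
Producer surplus without the control is ½ · (43 - 205/6) · 53 = 2809/12.
With the floor, 35 units are sold at 46. The supply price at q = 35 is 40, so PS = ½ · [(46 - 205/6) + (46 - 40)] · 35 = 3745/12.
Change in producer surplus = 3745/12 - 2809/12 = 78.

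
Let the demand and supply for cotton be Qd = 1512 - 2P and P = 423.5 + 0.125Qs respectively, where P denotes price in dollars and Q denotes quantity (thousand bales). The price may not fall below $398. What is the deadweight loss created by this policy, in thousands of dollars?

0

Rearranging supply gives Qs = 8P - 3388. Without the control the market clears where 1512 - 2P = 8P - 3388, i.e. P* = 490 and Q* = 532.
The floor of 398 is below the equilibrium price 490, so it is not binding; the market clears at P* = 490, Q* = 532.
Since the control does not bind, no trades are prevented and deadweight loss is zero.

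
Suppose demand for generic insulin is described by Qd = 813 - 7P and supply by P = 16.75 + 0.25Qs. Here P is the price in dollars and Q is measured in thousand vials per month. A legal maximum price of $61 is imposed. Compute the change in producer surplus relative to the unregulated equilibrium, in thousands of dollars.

-4085

Rearranging supply gives Qs = 4P - 67. In a free market, 813 - 7P = 4P - 67 gives the equilibrium P* = 80, Q* = 253.
Because the ceiling (61) lies below the market-clearing price, it is binding.
At P = 61: Qd = 813 - 7·61 = 386 and Qs = 4·61 - 67 = 177.
Producer surplus without the control is ½ · (80 - 16.75) · 253 = 8001.125.
With the ceiling, producers sell 177 units at 61, so PS = ½ · (61 - 16.75) · 177 = 3916.125.
Change in producer surplus = 3916.125 - 8001.125 = -4085.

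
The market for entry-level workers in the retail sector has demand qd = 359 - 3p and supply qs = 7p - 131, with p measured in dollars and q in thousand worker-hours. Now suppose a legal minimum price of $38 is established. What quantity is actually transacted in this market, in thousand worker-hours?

212

Setting quantity demanded equal to quantity supplied, 359 - 3p = 7p - 131, gives p* = 49 and q* = 212.
The floor of 38 is below the equilibrium price 49, so it is not binding; the market clears at p* = 49, q* = 212.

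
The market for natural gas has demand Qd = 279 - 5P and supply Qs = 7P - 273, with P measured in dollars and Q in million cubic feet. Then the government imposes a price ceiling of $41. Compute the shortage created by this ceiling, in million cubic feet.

In a free market, 279 - 5P = 7P - 273 gives the equilibrium P* = 46, Q* = 49.
The ceiling of 41 is below the equilibrium price 46, so it binds.
At P = 41: Qd = 279 - 5·41 = 74 and Qs = 7·41 - 273 = 14.
Shortage = Qd - Qs = 74 - 14 = 60.

60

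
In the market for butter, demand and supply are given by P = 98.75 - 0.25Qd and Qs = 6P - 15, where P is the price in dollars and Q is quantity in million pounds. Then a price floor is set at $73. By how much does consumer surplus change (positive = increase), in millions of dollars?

-5344

Rearranging demand gives Qd = 395 - 4P. In a free market, 395 - 4P = 6P - 15 gives the equilibrium P* = 41, Q* = 231.
Since 73 > 41, the floor is binding.
At P = 73: Qd = 395 - 4·73 = 103 and Qs = 6·73 - 15 = 423.
Consumer surplus without the control is ½ · (98.75 - 41) · 231 = 6670.125.
With the floor, consumers buy 103 units at 73, so CS = ½ · (98.75 - 73) · 103 = 1326.125.
Change in consumer surplus = 1326.125 - 6670.125 = -5344.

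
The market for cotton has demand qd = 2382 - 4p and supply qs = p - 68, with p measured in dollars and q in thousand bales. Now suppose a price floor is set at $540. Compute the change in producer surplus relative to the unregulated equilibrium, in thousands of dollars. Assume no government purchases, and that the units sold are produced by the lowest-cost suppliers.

-8900

Without the control the market clears where 2382 - 4p = p - 68, i.e. p* = 490 and q* = 422.
The floor of 540 is above the equilibrium price 490, so it binds.
At p = 540: qd = 2382 - 4·540 = 222 and qs = 540 - 68 = 472.
Producer surplus without the control is ½ · (490 - 68) · 422 = 89042.
With the floor, 222 units are sold at 540. The supply price at q = 222 is 290, so PS = ½ · [(540 - 68) + (540 - 290)] · 222 = 80142.
Change in producer surplus = 80142 - 89042 = -8900.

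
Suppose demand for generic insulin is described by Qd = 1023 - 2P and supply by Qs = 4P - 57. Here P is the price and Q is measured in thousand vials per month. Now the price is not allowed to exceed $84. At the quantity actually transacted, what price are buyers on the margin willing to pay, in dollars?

372

Equilibrium: 1023 - 2P = 4P - 57, so 1080 = 6P and P* = 180, Q* = 663.
The ceiling of 84 is below the equilibrium price 180, so it binds.
At P = 84: Qd = 1023 - 2·84 = 855 and Qs = 4·84 - 57 = 279.
Only 279 units reach the market. On the demand curve, the marginal buyer's willingness to pay at Q = 279 is (1023 - 279)/2 = 372.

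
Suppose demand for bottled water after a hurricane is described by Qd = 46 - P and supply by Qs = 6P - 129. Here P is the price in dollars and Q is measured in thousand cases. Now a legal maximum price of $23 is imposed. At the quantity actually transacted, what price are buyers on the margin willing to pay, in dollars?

Without the control the market clears where 46 - P = 6P - 129, i.e. P* = 25 and Q* = 21.
Since 23 < 25, the ceiling is binding.
At P = 23: Qd = 46 - 23 = 23 and Qs = 6·23 - 129 = 9.
Only 9 units reach the market. On the demand curve, the marginal buyer's willingness to pay at Q = 9 is (46 - 9) = 37.

37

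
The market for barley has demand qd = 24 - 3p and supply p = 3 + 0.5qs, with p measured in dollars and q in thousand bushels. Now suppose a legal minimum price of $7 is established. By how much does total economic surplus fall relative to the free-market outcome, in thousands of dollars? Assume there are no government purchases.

3.75

Rearranging supply gives qs = 2p - 6. In a free market, 24 - 3p = 2p - 6 gives the equilibrium p* = 6, q* = 6.
The floor of 7 is above the equilibrium price 6, so it binds.
At p = 7: qd = 24 - 3·7 = 3 and qs = 2·7 - 6 = 8.
Quantity traded falls to 3. At q = 3 the demand price is (24 - 3)/3 = 7 and the supply price is (6 + 3)/2 = 4.5.
Deadweight loss = ½ · (7 - 4.5) · (6 - 3) = ½ · 2.5 · 3 = 3.75.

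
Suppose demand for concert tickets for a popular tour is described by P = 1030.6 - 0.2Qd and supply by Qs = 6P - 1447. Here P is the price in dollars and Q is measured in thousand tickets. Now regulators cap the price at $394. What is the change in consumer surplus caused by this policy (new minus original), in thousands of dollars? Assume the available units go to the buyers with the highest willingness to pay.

Rearranging demand gives Qd = 5153 - 5P. Setting quantity demanded equal to quantity supplied, 5153 - 5P = 6P - 1447, gives P* = 600 and Q* = 2153.
Since 394 < 600, the ceiling is binding.
At P = 394: Qd = 5153 - 5·394 = 3183 and Qs = 6·394 - 1447 = 917.
Consumer surplus without the control is ½ · (1030.6 - 600) · 2153 = 463540.9.
With the ceiling, 917 units are sold at 394 (assume they go to the highest-value buyers). The demand price at Q = 917 is 847.2, so CS = ½ · [(1030.6 - 394) + (847.2 - 394)] · 917 = 499673.3.
Change in consumer surplus = 499673.3 - 463540.9 = 36132.4.

36132.4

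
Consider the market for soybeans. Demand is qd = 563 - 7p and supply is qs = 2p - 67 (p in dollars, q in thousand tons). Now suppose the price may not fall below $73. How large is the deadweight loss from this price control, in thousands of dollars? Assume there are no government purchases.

Setting quantity demanded equal to quantity supplied, 563 - 7p = 2p - 67, gives p* = 70 and q* = 73.
Because the floor (73) lies above the market-clearing price, it is binding.
At p = 73: qd = 563 - 7·73 = 52 and qs = 2·73 - 67 = 79.
Quantity traded falls to 52. At q = 52 the demand price is (563 - 52)/7 = 73 and the supply price is (67 + 52)/2 = 59.5.
Deadweight loss = ½ · (73 - 59.5) · (73 - 52) = ½ · 13.5 · 21 = 141.75.

141.75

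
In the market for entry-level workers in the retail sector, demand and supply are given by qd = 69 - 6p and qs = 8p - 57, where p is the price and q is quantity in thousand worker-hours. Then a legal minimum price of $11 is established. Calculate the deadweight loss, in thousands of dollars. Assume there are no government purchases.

In a free market, 69 - 6p = 8p - 57 gives the equilibrium p* = 9, q* = 15.
Because the floor (11) lies above the market-clearing price, it is binding.
At p = 11: qd = 69 - 6·11 = 3 and qs = 8·11 - 57 = 31.
Quantity traded falls to 3. At q = 3 the demand price is (69 - 3)/6 = 11 and the supply price is (57 + 3)/8 = 7.5.
Deadweight loss = ½ · (11 - 7.5) · (15 - 3) = ½ · 3.5 · 12 = 21.

21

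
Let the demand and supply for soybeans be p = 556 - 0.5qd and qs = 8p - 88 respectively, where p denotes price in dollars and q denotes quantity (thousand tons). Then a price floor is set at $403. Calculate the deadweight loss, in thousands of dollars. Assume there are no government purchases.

Rearranging demand gives qd = 1112 - 2p. Equilibrium: 1112 - 2p = 8p - 88, so 1200 = 10p and p* = 120, q* = 872.
The floor of 403 is above the equilibrium price 120, so it binds.
At p = 403: qd = 1112 - 2·403 = 306 and qs = 8·403 - 88 = 3136.
Quantity traded falls to 306. At q = 306 the demand price is (1112 - 306)/2 = 403 and the supply price is (88 + 306)/8 = 49.25.
Deadweight loss = ½ · (403 - 49.25) · (872 - 306) = ½ · 353.75 · 566 = 100111.25.

100111.25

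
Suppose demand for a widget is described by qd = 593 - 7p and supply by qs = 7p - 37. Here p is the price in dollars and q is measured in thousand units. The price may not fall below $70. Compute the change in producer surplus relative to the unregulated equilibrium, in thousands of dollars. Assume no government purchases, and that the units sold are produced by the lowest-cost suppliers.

In a free market, 593 - 7p = 7p - 37 gives the equilibrium p* = 45, q* = 278.
The floor of 70 is above the equilibrium price 45, so it binds.
At p = 70: qd = 593 - 7·70 = 103 and qs = 7·70 - 37 = 453.
Producer surplus without the control is ½ · (45 - 37/7) · 278 = 38642/7.
With the floor, 103 units are sold at 70. The supply price at q = 103 is 20, so PS = ½ · [(70 - 37/7) + (70 - 20)] · 103 = 82709/14.
Change in producer surplus = 82709/14 - 38642/7 = 387.5.

387.5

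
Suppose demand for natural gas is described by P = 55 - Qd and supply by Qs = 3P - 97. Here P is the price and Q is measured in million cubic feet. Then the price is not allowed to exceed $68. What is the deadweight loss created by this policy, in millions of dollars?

0

Rearranging demand gives Qd = 55 - P. Setting quantity demanded equal to quantity supplied, 55 - P = 3P - 97, gives P* = 38 and Q* = 17.
The ceiling of 68 is above the equilibrium price 38, so it is not binding; the market clears at P* = 38, Q* = 17.
Since the control does not bind, no trades are prevented and deadweight loss is zero.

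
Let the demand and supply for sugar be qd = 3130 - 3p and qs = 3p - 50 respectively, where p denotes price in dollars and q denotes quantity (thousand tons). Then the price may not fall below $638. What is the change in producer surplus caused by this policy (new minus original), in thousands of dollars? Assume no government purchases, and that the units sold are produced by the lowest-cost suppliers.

Without the control the market clears where 3130 - 3p = 3p - 50, i.e. p* = 530 and q* = 1540.
The floor of 638 is above the equilibrium price 530, so it binds.
At p = 638: qd = 3130 - 3·638 = 1216 and qs = 3·638 - 50 = 1864.
Producer surplus without the control is ½ · (530 - 50/3) · 1540 = 1185800/3.
With the floor, 1216 units are sold at 638. The supply price at q = 1216 is 422, so PS = ½ · [(638 - 50/3) + (638 - 422)] · 1216 = 1527296/3.
Change in producer surplus = 1527296/3 - 1185800/3 = 113832.

113832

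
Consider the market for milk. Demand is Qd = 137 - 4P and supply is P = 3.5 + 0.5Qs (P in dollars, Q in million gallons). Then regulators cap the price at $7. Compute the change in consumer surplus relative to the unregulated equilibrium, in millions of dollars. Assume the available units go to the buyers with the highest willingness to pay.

-25.5

Rearranging supply gives Qs = 2P - 7. Without the control the market clears where 137 - 4P = 2P - 7, i.e. P* = 24 and Q* = 41.
Since 7 < 24, the ceiling is binding.
At P = 7: Qd = 137 - 4·7 = 109 and Qs = 2·7 - 7 = 7.
Consumer surplus without the control is ½ · (34.25 - 24) · 41 = 210.125.
With the ceiling, 7 units are sold at 7 (assume they go to the highest-value buyers). The demand price at Q = 7 is 32.5, so CS = ½ · [(34.25 - 7) + (32.5 - 7)] · 7 = 184.625.
Change in consumer surplus = 184.625 - 210.125 = -25.5.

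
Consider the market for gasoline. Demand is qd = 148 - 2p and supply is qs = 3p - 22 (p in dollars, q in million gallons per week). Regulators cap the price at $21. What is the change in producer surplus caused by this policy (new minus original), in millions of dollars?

In a free market, 148 - 2p = 3p - 22 gives the equilibrium p* = 34, q* = 80.
Because the ceiling (21) lies below the market-clearing price, it is binding.
At p = 21: qd = 148 - 2·21 = 106 and qs = 3·21 - 22 = 41.
Producer surplus without the control is ½ · (34 - 22/3) · 80 = 3200/3.
With the ceiling, producers sell 41 units at 21, so PS = ½ · (21 - 22/3) · 41 = 1681/6.
Change in producer surplus = 1681/6 - 3200/3 = -786.5.

-786.5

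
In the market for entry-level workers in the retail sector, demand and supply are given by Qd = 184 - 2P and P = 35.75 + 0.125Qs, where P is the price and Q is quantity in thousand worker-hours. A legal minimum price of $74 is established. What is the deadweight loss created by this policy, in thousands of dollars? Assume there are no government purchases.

Rearranging supply gives Qs = 8P - 286. Equilibrium: 184 - 2P = 8P - 286, so 470 = 10P and P* = 47, Q* = 90.
The floor of 74 is above the equilibrium price 47, so it binds.
At P = 74: Qd = 184 - 2·74 = 36 and Qs = 8·74 - 286 = 306.
Quantity traded falls to 36. At Q = 36 the demand price is (184 - 36)/2 = 74 and the supply price is (286 + 36)/8 = 40.25.
Deadweight loss = ½ · (74 - 40.25) · (90 - 36) = ½ · 33.75 · 54 = 911.25.

911.25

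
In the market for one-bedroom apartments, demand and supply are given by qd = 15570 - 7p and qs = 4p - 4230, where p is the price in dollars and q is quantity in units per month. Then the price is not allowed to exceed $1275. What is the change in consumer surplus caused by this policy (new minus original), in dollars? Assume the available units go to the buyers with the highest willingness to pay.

141750

Setting quantity demanded equal to quantity supplied, 15570 - 7p = 4p - 4230, gives p* = 1800 and q* = 2970.
The ceiling of 1275 is below the equilibrium price 1800, so it binds.
At p = 1275: qd = 15570 - 7·1275 = 6645 and qs = 4·1275 - 4230 = 870.
Consumer surplus without the control is ½ · (15570/7 - 1800) · 2970 = 4410450/7.
With the ceiling, 870 units are sold at 1275 (assume they go to the highest-value buyers). The demand price at q = 870 is 2100, so CS = ½ · [(15570/7 - 1275) + (2100 - 1275)] · 870 = 5402700/7.
Change in consumer surplus = 5402700/7 - 4410450/7 = 141750.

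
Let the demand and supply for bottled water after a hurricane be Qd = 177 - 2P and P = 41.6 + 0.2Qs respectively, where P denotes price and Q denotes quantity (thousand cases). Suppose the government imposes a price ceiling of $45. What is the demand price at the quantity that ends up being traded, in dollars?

80

Rearranging supply gives Qs = 5P - 208. In a free market, 177 - 2P = 5P - 208 gives the equilibrium P* = 55, Q* = 67.
Since 45 < 55, the ceiling is binding.
At P = 45: Qd = 177 - 2·45 = 87 and Qs = 5·45 - 208 = 17.
Only 17 units reach the market. On the demand curve, the marginal buyer's willingness to pay at Q = 17 is (177 - 17)/2 = 80.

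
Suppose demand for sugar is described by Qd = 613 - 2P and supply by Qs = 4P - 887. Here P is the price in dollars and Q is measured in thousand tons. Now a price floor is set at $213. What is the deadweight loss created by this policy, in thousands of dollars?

0

Without the control the market clears where 613 - 2P = 4P - 887, i.e. P* = 250 and Q* = 113.
The floor of 213 is below the equilibrium price 250, so it is not binding; the market clears at P* = 250, Q* = 113.
Since the control does not bind, no trades are prevented and deadweight loss is zero.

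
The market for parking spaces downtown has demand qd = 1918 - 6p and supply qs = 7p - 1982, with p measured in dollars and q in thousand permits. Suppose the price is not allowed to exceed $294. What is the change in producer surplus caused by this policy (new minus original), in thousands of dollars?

In a free market, 1918 - 6p = 7p - 1982 gives the equilibrium p* = 300, q* = 118.
Because the ceiling (294) lies below the market-clearing price, it is binding.
At p = 294: qd = 1918 - 6·294 = 154 and qs = 7·294 - 1982 = 76.
Producer surplus without the control is ½ · (300 - 1982/7) · 118 = 6962/7.
With the ceiling, producers sell 76 units at 294, so PS = ½ · (294 - 1982/7) · 76 = 2888/7.
Change in producer surplus = 2888/7 - 6962/7 = -582.

-582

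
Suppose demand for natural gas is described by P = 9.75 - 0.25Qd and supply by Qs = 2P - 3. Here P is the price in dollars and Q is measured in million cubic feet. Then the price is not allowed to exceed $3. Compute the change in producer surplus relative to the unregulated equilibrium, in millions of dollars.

Rearranging demand gives Qd = 39 - 4P. In a free market, 39 - 4P = 2P - 3 gives the equilibrium P* = 7, Q* = 11.
Since 3 < 7, the ceiling is binding.
At P = 3: Qd = 39 - 4·3 = 27 and Qs = 2·3 - 3 = 3.
Producer surplus without the control is ½ · (7 - 1.5) · 11 = 30.25.
With the ceiling, producers sell 3 units at 3, so PS = ½ · (3 - 1.5) · 3 = 2.25.
Change in producer surplus = 2.25 - 30.25 = -28.

-28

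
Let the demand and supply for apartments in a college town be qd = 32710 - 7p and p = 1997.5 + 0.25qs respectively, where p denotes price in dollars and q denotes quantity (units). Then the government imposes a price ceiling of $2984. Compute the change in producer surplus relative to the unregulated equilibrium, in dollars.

-3850648

Rearranging supply gives qs = 4p - 7990. Setting quantity demanded equal to quantity supplied, 32710 - 7p = 4p - 7990, gives p* = 3700 and q* = 6810.
The ceiling of 2984 is below the equilibrium price 3700, so it binds.
At p = 2984: qd = 32710 - 7·2984 = 11822 and qs = 4·2984 - 7990 = 3946.
Producer surplus without the control is ½ · (3700 - 1997.5) · 6810 = 5797012.5.
With the ceiling, producers sell 3946 units at 2984, so PS = ½ · (2984 - 1997.5) · 3946 = 1946364.5.
Change in producer surplus = 1946364.5 - 5797012.5 = -3850648.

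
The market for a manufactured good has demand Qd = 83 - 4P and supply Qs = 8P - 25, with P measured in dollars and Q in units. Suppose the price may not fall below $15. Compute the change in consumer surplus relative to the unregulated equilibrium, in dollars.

In a free market, 83 - 4P = 8P - 25 gives the equilibrium P* = 9, Q* = 47.
The floor of 15 is above the equilibrium price 9, so it binds.
At P = 15: Qd = 83 - 4·15 = 23 and Qs = 8·15 - 25 = 95.
Consumer surplus without the control is ½ · (20.75 - 9) · 47 = 276.125.
With the floor, consumers buy 23 units at 15, so CS = ½ · (20.75 - 15) · 23 = 66.125.
Change in consumer surplus = 66.125 - 276.125 = -210.

-210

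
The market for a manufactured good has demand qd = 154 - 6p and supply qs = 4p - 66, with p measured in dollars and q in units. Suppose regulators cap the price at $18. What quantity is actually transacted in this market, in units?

Equilibrium: 154 - 6p = 4p - 66, so 220 = 10p and p* = 22, q* = 22.
The ceiling of 18 is below the equilibrium price 22, so it binds.
At p = 18: qd = 154 - 6·18 = 46 and qs = 4·18 - 66 = 6.
The quantity actually transacted is the short side, supply: 6.

6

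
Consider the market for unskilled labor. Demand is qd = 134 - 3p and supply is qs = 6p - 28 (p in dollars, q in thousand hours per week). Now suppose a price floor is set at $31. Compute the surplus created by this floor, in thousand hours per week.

Equilibrium: 134 - 3p = 6p - 28, so 162 = 9p and p* = 18, q* = 80.
Since 31 > 18, the floor is binding.
At p = 31: qd = 134 - 3·31 = 41 and qs = 6·31 - 28 = 158.
Surplus = qs - qd = 158 - 41 = 117.

117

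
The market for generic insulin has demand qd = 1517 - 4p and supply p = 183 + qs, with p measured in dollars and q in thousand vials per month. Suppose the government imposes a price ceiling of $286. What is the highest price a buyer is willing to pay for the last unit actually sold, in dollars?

Rearranging supply gives qs = p - 183. Equilibrium: 1517 - 4p = p - 183, so 1700 = 5p and p* = 340, q* = 157.
Because the ceiling (286) lies below the market-clearing price, it is binding.
At p = 286: qd = 1517 - 4·286 = 373 and qs = 286 - 183 = 103.
Only 103 units reach the market. On the demand curve, the marginal buyer's willingness to pay at q = 103 is (1517 - 103)/4 = 353.5.

353.5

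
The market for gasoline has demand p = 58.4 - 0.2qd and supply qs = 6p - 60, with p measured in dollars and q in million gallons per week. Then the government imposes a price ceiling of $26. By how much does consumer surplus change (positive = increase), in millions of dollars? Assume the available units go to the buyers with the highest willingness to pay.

Rearranging demand gives qd = 292 - 5p. Equilibrium: 292 - 5p = 6p - 60, so 352 = 11p and p* = 32, q* = 132.
Since 26 < 32, the ceiling is binding.
At p = 26: qd = 292 - 5·26 = 162 and qs = 6·26 - 60 = 96.
Consumer surplus without the control is ½ · (58.4 - 32) · 132 = 1742.4.
With the ceiling, 96 units are sold at 26 (assume they go to the highest-value buyers). The demand price at q = 96 is 39.2, so CS = ½ · [(58.4 - 26) + (39.2 - 26)] · 96 = 2188.8.
Change in consumer surplus = 2188.8 - 1742.4 = 446.4.

446.4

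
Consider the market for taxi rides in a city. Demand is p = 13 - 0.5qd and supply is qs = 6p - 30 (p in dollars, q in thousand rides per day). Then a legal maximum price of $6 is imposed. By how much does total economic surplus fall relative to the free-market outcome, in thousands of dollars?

12

Rearranging demand gives qd = 26 - 2p. In a free market, 26 - 2p = 6p - 30 gives the equilibrium p* = 7, q* = 12.
Because the ceiling (6) lies below the market-clearing price, it is binding.
At p = 6: qd = 26 - 2·6 = 14 and qs = 6·6 - 30 = 6.
Quantity traded falls to 6. At q = 6 the demand price is (26 - 6)/2 = 10 and the supply price is (30 + 6)/6 = 6.
Deadweight loss = ½ · (10 - 6) · (12 - 6) = ½ · 4 · 6 = 12.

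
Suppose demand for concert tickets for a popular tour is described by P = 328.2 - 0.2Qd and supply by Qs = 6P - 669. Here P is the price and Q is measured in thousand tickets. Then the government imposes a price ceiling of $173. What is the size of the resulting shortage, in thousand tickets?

407

Rearranging demand gives Qd = 1641 - 5P. Setting quantity demanded equal to quantity supplied, 1641 - 5P = 6P - 669, gives P* = 210 and Q* = 591.
The ceiling of 173 is below the equilibrium price 210, so it binds.
At P = 173: Qd = 1641 - 5·173 = 776 and Qs = 6·173 - 669 = 369.
Shortage = Qd - Qs = 776 - 369 = 407.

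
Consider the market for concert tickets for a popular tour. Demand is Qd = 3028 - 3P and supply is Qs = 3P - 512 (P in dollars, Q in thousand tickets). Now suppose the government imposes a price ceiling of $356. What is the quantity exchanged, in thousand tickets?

556

Setting quantity demanded equal to quantity supplied, 3028 - 3P = 3P - 512, gives P* = 590 and Q* = 1258.
Because the ceiling (356) lies below the market-clearing price, it is binding.
At P = 356: Qd = 3028 - 3·356 = 1960 and Qs = 3·356 - 512 = 556.
The quantity actually transacted is the short side, supply: 556.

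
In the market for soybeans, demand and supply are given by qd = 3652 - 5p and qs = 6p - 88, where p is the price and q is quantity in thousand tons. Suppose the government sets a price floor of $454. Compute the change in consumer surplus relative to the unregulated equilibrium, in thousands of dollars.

-190038

Equilibrium: 3652 - 5p = 6p - 88, so 3740 = 11p and p* = 340, q* = 1952.
The floor of 454 is above the equilibrium price 340, so it binds.
At p = 454: qd = 3652 - 5·454 = 1382 and qs = 6·454 - 88 = 2636.
Consumer surplus without the control is ½ · (730.4 - 340) · 1952 = 381030.4.
With the floor, consumers buy 1382 units at 454, so CS = ½ · (730.4 - 454) · 1382 = 190992.4.
Change in consumer surplus = 190992.4 - 381030.4 = -190038.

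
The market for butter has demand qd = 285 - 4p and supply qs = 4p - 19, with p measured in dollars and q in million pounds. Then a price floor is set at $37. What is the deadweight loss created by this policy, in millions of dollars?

Setting quantity demanded equal to quantity supplied, 285 - 4p = 4p - 19, gives p* = 38 and q* = 133.
Since 37 is below p* = 38, the floor does not bind and the free-market outcome prevails.
Since the control does not bind, no trades are prevented and deadweight loss is zero.

0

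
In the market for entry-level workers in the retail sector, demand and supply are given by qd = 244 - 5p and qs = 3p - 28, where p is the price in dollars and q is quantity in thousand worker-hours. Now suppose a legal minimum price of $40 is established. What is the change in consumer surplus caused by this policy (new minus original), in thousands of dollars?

-354

Equilibrium: 244 - 5p = 3p - 28, so 272 = 8p and p* = 34, q* = 74.
Because the floor (40) lies above the market-clearing price, it is binding.
At p = 40: qd = 244 - 5·40 = 44 and qs = 3·40 - 28 = 92.
Consumer surplus without the control is ½ · (48.8 - 34) · 74 = 547.6.
With the floor, consumers buy 44 units at 40, so CS = ½ · (48.8 - 40) · 44 = 193.6.
Change in consumer surplus = 193.6 - 547.6 = -354.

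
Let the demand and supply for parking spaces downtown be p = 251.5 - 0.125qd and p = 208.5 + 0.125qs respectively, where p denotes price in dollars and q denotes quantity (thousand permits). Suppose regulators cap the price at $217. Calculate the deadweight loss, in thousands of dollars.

Rearranging demand gives qd = 2012 - 8p; rearranging supply gives qs = 8p - 1668. Without the control the market clears where 2012 - 8p = 8p - 1668, i.e. p* = 230 and q* = 172.
Since 217 < 230, the ceiling is binding.
At p = 217: qd = 2012 - 8·217 = 276 and qs = 8·217 - 1668 = 68.
Quantity traded falls to 68. At q = 68 the demand price is (2012 - 68)/8 = 243 and the supply price is (1668 + 68)/8 = 217.
Deadweight loss = ½ · (243 - 217) · (172 - 68) = ½ · 26 · 104 = 1352.

1352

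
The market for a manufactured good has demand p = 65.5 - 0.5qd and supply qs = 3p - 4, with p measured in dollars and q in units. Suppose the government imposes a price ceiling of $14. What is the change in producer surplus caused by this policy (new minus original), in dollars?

-747.5

Rearranging demand gives qd = 131 - 2p. Without the control the market clears where 131 - 2p = 3p - 4, i.e. p* = 27 and q* = 77.
Because the ceiling (14) lies below the market-clearing price, it is binding.
At p = 14: qd = 131 - 2·14 = 103 and qs = 3·14 - 4 = 38.
Producer surplus without the control is ½ · (27 - 4/3) · 77 = 5929/6.
With the ceiling, producers sell 38 units at 14, so PS = ½ · (14 - 4/3) · 38 = 722/3.
Change in producer surplus = 722/3 - 5929/6 = -747.5.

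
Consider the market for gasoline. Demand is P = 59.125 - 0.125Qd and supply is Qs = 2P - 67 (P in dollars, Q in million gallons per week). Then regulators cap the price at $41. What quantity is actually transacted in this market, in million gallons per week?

Rearranging demand gives Qd = 473 - 8P. In a free market, 473 - 8P = 2P - 67 gives the equilibrium P* = 54, Q* = 41.
Since 41 < 54, the ceiling is binding.
At P = 41: Qd = 473 - 8·41 = 145 and Qs = 2·41 - 67 = 15.
The quantity actually transacted is the short side, supply: 15.

15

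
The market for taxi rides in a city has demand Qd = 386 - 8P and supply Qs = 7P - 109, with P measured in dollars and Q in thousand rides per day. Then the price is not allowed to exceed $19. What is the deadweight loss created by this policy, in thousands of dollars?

Without the control the market clears where 386 - 8P = 7P - 109, i.e. P* = 33 and Q* = 122.
The ceiling of 19 is below the equilibrium price 33, so it binds.
At P = 19: Qd = 386 - 8·19 = 234 and Qs = 7·19 - 109 = 24.
Quantity traded falls to 24. At Q = 24 the demand price is (386 - 24)/8 = 45.25 and the supply price is (109 + 24)/7 = 19.
Deadweight loss = ½ · (45.25 - 19) · (122 - 24) = ½ · 26.25 · 98 = 1286.25.

1286.25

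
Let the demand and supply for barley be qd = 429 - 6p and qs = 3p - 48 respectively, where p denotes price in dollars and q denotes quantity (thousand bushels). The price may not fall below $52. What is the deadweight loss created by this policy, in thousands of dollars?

0

Setting quantity demanded equal to quantity supplied, 429 - 6p = 3p - 48, gives p* = 53 and q* = 111.
Since 52 is below p* = 53, the floor does not bind and the free-market outcome prevails.
Since the control does not bind, no trades are prevented and deadweight loss is zero.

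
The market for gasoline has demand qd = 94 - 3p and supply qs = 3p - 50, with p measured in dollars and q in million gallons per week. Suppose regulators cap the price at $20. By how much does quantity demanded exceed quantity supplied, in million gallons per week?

24

Without the control the market clears where 94 - 3p = 3p - 50, i.e. p* = 24 and q* = 22.
Since 20 < 24, the ceiling is binding.
At p = 20: qd = 94 - 3·20 = 34 and qs = 3·20 - 50 = 10.
Shortage = qd - qs = 34 - 10 = 24.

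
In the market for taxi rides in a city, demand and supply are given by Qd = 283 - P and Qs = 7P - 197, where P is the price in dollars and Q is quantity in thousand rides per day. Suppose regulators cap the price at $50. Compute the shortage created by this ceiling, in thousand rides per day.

Equilibrium: 283 - P = 7P - 197, so 480 = 8P and P* = 60, Q* = 223.
The ceiling of 50 is below the equilibrium price 60, so it binds.
At P = 50: Qd = 283 - 50 = 233 and Qs = 7·50 - 197 = 153.
Shortage = Qd - Qs = 233 - 153 = 80.

80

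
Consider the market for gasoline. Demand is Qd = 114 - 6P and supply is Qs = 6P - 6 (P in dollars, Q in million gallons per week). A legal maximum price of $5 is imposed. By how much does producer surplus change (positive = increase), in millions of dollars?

In a free market, 114 - 6P = 6P - 6 gives the equilibrium P* = 10, Q* = 54.
Because the ceiling (5) lies below the market-clearing price, it is binding.
At P = 5: Qd = 114 - 6·5 = 84 and Qs = 6·5 - 6 = 24.
Producer surplus without the control is ½ · (10 - 1) · 54 = 243.
With the ceiling, producers sell 24 units at 5, so PS = ½ · (5 - 1) · 24 = 48.
Change in producer surplus = 48 - 243 = -195.

-195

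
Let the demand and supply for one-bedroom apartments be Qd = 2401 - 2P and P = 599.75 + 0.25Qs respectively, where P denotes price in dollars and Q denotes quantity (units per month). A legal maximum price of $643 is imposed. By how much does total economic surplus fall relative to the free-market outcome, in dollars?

Rearranging supply gives Qs = 4P - 2399. Without the control the market clears where 2401 - 2P = 4P - 2399, i.e. P* = 800 and Q* = 801.
Since 643 < 800, the ceiling is binding.
At P = 643: Qd = 2401 - 2·643 = 1115 and Qs = 4·643 - 2399 = 173.
Quantity traded falls to 173. At Q = 173 the demand price is (2401 - 173)/2 = 1114 and the supply price is (2399 + 173)/4 = 643.
Deadweight loss = ½ · (1114 - 643) · (801 - 173) = ½ · 471 · 628 = 147894.

147894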